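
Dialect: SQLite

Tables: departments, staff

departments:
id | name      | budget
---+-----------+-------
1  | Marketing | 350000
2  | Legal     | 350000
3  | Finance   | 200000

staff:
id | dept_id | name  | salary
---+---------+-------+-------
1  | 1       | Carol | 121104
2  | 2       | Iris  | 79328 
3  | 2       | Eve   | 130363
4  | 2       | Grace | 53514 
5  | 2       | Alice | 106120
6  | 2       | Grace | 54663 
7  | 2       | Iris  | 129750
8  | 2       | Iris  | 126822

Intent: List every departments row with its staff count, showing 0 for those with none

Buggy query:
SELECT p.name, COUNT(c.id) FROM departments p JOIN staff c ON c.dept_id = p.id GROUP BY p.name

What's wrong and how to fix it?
Bug: INNER JOIN drops departments rows that have no matching staff rows

Fix: Use LEFT JOIN so parents without children still appear (COUNT(c.id) gives 0)

Corrected query:
SELECT p.name, COUNT(c.id) FROM departments p LEFT JOIN staff c ON c.dept_id = p.id GROUP BY p.name

Result:
name      | COUNT(c.id)
----------+------------
Finance   | 0          
Legal     | 7          
Marketing | 1          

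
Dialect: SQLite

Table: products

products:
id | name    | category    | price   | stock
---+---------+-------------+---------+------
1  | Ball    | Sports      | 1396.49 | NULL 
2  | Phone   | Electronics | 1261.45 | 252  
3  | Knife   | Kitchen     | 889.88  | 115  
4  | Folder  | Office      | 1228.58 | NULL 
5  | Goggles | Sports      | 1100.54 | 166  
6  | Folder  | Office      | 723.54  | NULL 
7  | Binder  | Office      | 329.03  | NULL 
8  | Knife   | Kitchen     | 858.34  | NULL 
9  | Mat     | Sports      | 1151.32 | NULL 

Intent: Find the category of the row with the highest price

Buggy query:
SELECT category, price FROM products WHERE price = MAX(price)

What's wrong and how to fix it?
Bug: MAX(price) is an aggregate and cannot be used directly in WHERE

Fix: Wrap MAX in a scalar subquery so WHERE compares against a single value

Corrected query:
SELECT category, price FROM products WHERE price = (SELECT MAX(price) FROM products)

Result:
category | price  
---------+--------
Sports   | 1396.49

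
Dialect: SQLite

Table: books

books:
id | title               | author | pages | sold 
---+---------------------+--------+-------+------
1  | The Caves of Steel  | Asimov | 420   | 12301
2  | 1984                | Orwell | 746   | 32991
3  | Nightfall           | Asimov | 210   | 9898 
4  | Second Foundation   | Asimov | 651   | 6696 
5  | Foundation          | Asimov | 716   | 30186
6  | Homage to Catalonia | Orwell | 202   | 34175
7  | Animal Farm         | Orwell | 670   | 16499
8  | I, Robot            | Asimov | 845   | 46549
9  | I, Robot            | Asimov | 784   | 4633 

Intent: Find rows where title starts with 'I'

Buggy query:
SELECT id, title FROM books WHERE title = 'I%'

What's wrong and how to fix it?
Bug: '=' compares the literal string including the % character; pattern matching needs LIKE

Fix: Replace '=' with LIKE so 'I%' is treated as a pattern

Corrected query:
SELECT id, title FROM books WHERE title LIKE 'I%'

Result:
id | title   
---+---------
8  | I, Robot
9  | I, Robot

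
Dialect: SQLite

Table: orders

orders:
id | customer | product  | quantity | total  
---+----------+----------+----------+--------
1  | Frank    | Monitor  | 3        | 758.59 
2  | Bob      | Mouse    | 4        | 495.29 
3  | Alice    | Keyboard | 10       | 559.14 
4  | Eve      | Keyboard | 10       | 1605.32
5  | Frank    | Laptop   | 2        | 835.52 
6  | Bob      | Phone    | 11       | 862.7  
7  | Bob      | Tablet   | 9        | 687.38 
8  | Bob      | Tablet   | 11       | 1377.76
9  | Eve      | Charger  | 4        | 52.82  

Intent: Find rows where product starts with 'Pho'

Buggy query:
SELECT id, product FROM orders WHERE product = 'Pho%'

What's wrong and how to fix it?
Bug: '=' compares the literal string including the % character; pattern matching needs LIKE

Fix: Use LIKE for wildcard pattern matching

Corrected query:
SELECT id, product FROM orders WHERE product LIKE 'Pho%'

Result:
id | product
---+--------
6  | Phone  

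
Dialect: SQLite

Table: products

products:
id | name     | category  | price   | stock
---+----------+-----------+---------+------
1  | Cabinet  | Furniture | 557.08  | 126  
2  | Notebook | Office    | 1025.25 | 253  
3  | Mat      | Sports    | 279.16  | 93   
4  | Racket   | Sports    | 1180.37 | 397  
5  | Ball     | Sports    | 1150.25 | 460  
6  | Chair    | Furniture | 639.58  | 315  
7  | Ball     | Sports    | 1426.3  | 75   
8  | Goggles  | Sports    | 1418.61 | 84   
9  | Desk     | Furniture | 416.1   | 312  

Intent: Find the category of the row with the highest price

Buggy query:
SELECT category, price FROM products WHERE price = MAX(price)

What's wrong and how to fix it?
Bug: MAX(price) is an aggregate and cannot be used directly in WHERE

Fix: Wrap MAX in a scalar subquery so WHERE compares against a single value

Corrected query:
SELECT category, price FROM products WHERE price = (SELECT MAX(price) FROM products)

Result:
category | price 
---------+-------
Sports   | 1426.3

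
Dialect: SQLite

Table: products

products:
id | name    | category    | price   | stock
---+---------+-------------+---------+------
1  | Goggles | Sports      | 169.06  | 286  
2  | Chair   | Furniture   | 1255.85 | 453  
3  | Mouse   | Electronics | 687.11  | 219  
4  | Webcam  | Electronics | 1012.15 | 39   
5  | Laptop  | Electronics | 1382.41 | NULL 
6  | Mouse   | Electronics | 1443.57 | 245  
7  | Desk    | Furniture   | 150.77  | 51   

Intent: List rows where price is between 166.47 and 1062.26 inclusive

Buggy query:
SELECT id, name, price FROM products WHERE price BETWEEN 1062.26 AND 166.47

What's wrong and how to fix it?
Bug: BETWEEN expects the lower bound first; with 1062.26 AND 166.47 the range is empty

Fix: Swap the bounds so the smaller value comes first

Corrected query:
SELECT id, name, price FROM products WHERE price BETWEEN 166.47 AND 1062.26

Result:
id | name    | price  
---+---------+--------
1  | Goggles | 169.06 
3  | Mouse   | 687.11 
4  | Webcam  | 1012.15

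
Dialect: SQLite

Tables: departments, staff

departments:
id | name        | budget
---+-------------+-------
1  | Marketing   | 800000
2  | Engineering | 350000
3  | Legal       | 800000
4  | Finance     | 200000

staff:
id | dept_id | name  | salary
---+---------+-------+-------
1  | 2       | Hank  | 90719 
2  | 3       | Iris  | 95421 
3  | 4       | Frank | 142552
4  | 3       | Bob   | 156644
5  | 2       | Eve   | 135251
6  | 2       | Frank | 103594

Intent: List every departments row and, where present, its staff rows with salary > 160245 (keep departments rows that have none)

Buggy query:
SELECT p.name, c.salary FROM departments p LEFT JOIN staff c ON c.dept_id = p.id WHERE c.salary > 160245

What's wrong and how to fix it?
Bug: Filtering c.salary in WHERE discards the NULL rows produced by LEFT JOIN, turning it into an inner join

Fix: Move the right-table condition into the ON clause so unmatched parents are kept

Corrected query:
SELECT p.name, c.salary FROM departments p LEFT JOIN staff c ON c.dept_id = p.id AND c.salary > 160245

Result:
name        | salary
------------+-------
Marketing   | NULL  
Engineering | NULL  
Legal       | NULL  
Finance     | NULL  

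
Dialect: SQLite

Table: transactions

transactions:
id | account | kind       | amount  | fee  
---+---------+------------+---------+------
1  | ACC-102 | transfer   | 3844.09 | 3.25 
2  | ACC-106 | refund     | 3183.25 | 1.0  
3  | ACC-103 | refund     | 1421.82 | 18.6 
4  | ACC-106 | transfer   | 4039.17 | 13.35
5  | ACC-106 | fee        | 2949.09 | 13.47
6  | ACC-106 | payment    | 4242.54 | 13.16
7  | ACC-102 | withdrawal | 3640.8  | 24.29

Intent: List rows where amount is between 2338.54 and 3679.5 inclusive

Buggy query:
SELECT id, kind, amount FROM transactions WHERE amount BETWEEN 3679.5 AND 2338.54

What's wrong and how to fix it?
Bug: The bounds are reversed; BETWEEN a AND b requires a <= b to match anything

Fix: Swap the bounds so the smaller value comes first

Corrected query:
SELECT id, kind, amount FROM transactions WHERE amount BETWEEN 2338.54 AND 3679.5

Result:
id | kind       | amount 
---+------------+--------
2  | refund     | 3183.25
5  | fee        | 2949.09
7  | withdrawal | 3640.8 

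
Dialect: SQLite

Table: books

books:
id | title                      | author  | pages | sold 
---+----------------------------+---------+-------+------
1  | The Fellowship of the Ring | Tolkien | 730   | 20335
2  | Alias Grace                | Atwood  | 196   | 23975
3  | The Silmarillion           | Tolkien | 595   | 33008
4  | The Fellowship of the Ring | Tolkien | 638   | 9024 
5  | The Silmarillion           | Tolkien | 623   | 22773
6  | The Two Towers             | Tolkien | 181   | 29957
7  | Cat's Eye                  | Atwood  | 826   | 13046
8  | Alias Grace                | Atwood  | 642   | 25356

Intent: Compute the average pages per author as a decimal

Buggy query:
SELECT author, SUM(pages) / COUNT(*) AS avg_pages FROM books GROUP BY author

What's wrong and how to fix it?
Bug: Both operands are integers, so '/' performs integer division and truncates

Fix: Cast one side to REAL so the division keeps the fractional part

Corrected query:
SELECT author, SUM(pages) * 1.0 / COUNT(*) AS avg_pages FROM books GROUP BY author

Result:
author  | avg_pages 
--------+-----------
Atwood  | 554.666667
Tolkien | 553.4     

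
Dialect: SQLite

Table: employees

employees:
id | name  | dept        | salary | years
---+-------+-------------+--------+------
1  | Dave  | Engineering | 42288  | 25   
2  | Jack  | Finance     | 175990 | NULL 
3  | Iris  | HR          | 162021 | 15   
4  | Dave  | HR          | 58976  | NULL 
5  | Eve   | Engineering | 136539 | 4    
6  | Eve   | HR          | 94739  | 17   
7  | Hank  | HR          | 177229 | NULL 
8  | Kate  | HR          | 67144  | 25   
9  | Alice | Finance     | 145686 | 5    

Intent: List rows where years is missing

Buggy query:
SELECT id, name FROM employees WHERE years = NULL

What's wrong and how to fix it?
Bug: '= NULL' is always unknown in SQL three-valued logic, so no rows match

Fix: Use IS NULL to test for NULL

Corrected query:
SELECT id, name FROM employees WHERE years IS NULL

Result:
id | name
---+-----
2  | Jack
4  | Dave
7  | Hank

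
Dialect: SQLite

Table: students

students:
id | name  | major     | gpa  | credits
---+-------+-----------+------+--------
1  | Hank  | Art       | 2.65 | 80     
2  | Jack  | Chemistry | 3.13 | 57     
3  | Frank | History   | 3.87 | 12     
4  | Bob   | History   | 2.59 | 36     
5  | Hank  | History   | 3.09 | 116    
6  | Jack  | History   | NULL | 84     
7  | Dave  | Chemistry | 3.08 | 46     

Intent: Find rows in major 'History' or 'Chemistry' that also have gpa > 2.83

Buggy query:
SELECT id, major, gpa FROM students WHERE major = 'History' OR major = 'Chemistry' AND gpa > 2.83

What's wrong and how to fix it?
Bug: Without parentheses, AND is evaluated before OR, so the gpa filter only applies to the 'Chemistry' branch

Fix: Group the OR with parentheses (or use IN), then AND the threshold

Corrected query:
SELECT id, major, gpa FROM students WHERE (major = 'History' OR major = 'Chemistry') AND gpa > 2.83

Result:
id | major     | gpa 
---+-----------+-----
2  | Chemistry | 3.13
3  | History   | 3.87
5  | History   | 3.09
7  | Chemistry | 3.08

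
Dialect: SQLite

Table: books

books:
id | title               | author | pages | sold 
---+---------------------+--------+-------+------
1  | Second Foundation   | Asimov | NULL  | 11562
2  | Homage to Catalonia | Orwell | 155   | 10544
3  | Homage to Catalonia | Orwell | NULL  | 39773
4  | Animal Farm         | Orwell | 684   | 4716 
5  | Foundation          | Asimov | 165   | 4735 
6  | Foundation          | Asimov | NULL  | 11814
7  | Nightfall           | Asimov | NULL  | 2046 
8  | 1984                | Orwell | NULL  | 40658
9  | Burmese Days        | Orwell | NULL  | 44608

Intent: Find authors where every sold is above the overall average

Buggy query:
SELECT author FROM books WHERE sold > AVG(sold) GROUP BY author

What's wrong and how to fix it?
Bug: AVG() is an aggregate; it can't sit directly in WHERE

Fix: Compute the overall average in a scalar subquery and compare each group's MIN against it in HAVING

Corrected query:
SELECT author FROM books GROUP BY author HAVING MIN(sold) > (SELECT AVG(sold) FROM books)

Result:
(no rows)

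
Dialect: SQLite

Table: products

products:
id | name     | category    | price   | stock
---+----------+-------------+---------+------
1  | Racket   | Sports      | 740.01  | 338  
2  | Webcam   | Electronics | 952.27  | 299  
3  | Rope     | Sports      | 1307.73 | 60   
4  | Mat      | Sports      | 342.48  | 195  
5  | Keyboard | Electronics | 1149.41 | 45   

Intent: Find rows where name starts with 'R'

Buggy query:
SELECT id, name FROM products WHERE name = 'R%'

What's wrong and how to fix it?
Bug: '=' compares the literal string including the % character; pattern matching needs LIKE

Fix: Use LIKE for wildcard pattern matching

Corrected query:
SELECT id, name FROM products WHERE name LIKE 'R%'

Result:
id | name  
---+-------
1  | Racket
3  | Rope  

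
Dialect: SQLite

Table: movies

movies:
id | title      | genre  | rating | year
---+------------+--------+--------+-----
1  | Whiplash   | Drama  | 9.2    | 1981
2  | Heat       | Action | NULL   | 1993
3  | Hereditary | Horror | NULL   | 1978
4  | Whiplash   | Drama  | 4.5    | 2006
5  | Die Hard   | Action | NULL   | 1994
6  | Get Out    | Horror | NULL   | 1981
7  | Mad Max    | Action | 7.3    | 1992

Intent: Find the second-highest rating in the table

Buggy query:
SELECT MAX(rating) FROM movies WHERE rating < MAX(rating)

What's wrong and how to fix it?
Bug: The inner MAX is an aggregate inside WHERE, which is not allowed

Fix: Put the inner MAX in a scalar subquery

Corrected query:
SELECT MAX(rating) FROM movies WHERE rating < (SELECT MAX(rating) FROM movies)

Result:
MAX(rating)
-----------
7.3        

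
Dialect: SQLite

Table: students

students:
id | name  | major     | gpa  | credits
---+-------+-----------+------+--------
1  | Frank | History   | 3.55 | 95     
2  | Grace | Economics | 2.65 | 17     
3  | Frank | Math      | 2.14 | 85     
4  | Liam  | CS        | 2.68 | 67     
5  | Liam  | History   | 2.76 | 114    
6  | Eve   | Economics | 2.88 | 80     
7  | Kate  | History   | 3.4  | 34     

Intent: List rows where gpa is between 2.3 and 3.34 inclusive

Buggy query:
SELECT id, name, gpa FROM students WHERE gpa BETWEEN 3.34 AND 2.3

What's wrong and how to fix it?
Bug: BETWEEN expects the lower bound first; with 3.34 AND 2.3 the range is empty

Fix: Write BETWEEN 2.3 AND 3.34

Corrected query:
SELECT id, name, gpa FROM students WHERE gpa BETWEEN 2.3 AND 3.34

Result:
id | name  | gpa 
---+-------+-----
2  | Grace | 2.65
4  | Liam  | 2.68
5  | Liam  | 2.76
6  | Eve   | 2.88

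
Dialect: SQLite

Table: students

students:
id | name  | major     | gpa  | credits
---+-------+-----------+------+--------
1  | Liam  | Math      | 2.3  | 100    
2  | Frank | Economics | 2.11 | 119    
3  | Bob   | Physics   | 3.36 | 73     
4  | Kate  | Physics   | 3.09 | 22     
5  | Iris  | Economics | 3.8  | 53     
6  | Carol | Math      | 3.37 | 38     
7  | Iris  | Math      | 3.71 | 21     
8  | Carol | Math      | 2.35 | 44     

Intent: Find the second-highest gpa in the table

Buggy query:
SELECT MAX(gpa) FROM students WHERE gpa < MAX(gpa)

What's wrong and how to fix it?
Bug: MAX(gpa) on the right of the comparison is an aggregate-in-WHERE error

Fix: Compute the overall MAX in a subquery, then take MAX of rows below it

Corrected query:
SELECT MAX(gpa) FROM students WHERE gpa < (SELECT MAX(gpa) FROM students)

Result:
MAX(gpa)
--------
3.71    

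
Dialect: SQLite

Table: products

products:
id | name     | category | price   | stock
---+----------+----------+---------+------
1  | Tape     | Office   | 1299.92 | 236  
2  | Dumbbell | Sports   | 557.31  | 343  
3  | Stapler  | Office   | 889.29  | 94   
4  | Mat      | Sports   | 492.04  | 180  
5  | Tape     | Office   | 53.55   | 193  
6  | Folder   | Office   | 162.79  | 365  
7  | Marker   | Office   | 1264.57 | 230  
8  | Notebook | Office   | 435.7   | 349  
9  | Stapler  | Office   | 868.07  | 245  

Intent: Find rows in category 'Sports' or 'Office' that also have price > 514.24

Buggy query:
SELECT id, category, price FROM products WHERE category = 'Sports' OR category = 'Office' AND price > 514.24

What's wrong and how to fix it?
Bug: Without parentheses, AND is evaluated before OR, so the price filter only applies to the 'Office' branch

Fix: Add parentheses around the OR so the AND applies to both alternatives

Corrected query:
SELECT id, category, price FROM products WHERE (category = 'Sports' OR category = 'Office') AND price > 514.24

Result:
id | category | price  
---+----------+--------
1  | Office   | 1299.92
2  | Sports   | 557.31 
3  | Office   | 889.29 
7  | Office   | 1264.57
9  | Office   | 868.07 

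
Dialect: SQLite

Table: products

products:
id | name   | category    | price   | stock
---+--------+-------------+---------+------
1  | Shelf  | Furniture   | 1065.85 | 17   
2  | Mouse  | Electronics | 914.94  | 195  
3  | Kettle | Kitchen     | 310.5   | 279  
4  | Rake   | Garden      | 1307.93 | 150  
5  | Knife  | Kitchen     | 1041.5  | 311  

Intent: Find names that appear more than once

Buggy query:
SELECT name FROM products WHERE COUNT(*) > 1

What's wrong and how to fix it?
Bug: WHERE can't reference COUNT(*); aggregates are computed after WHERE

Fix: GROUP BY name, then filter groups with HAVING COUNT(*) > 1

Corrected query:
SELECT name FROM products GROUP BY name HAVING COUNT(*) > 1

Result:
(no rows)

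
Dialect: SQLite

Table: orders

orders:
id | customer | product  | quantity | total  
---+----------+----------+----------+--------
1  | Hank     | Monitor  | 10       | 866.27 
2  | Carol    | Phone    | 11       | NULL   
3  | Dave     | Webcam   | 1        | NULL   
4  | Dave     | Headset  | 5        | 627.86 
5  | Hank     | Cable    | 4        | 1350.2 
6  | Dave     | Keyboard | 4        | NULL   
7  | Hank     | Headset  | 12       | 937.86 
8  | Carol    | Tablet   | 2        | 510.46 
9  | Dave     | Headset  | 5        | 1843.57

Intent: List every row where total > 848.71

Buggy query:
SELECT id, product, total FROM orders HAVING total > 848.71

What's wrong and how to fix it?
Bug: HAVING filters the output of aggregation, but this query has no GROUP BY and no aggregate functions, so SQLite rejects it (HAVING clause on a non-aggregate query); the condition here is per row

Fix: Use WHERE for row-level filtering

Corrected query:
SELECT id, product, total FROM orders WHERE total > 848.71

Result:
id | product | total  
---+---------+--------
1  | Monitor | 866.27 
5  | Cable   | 1350.2 
7  | Headset | 937.86 
9  | Headset | 1843.57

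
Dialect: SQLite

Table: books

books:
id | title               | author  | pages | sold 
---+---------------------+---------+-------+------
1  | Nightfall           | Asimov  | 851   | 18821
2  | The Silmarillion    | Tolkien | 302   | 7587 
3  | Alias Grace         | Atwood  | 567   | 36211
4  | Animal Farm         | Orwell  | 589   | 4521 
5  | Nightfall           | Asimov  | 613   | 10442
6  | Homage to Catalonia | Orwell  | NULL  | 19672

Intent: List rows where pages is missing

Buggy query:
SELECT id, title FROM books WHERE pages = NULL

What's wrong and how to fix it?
Bug: '= NULL' is always unknown in SQL three-valued logic, so no rows match

Fix: Replace '= NULL' with 'IS NULL'

Corrected query:
SELECT id, title FROM books WHERE pages IS NULL

Result:
id | title              
---+--------------------
6  | Homage to Catalonia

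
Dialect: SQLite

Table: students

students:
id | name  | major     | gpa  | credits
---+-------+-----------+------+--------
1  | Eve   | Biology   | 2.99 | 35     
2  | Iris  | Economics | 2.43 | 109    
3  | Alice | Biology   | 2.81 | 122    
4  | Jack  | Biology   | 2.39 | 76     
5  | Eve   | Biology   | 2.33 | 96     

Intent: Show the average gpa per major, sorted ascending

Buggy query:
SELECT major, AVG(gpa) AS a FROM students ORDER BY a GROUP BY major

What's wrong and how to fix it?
Bug: GROUP BY must precede ORDER BY

Fix: Reorder: SELECT … FROM … GROUP BY … ORDER BY …

Corrected query:
SELECT major, AVG(gpa) AS a FROM students GROUP BY major ORDER BY a

Result:
major     | a   
----------+-----
Economics | 2.43
Biology   | 2.63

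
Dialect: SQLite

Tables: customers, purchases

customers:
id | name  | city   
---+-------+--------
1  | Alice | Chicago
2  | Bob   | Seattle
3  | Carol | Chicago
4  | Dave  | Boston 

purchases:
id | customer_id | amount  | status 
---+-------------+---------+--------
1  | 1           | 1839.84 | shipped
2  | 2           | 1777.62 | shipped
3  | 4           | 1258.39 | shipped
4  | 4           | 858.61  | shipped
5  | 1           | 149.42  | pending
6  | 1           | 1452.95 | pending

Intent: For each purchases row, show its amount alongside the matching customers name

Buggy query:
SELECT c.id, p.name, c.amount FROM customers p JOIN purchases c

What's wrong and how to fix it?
Bug: JOIN with no ON clause produces a cartesian product; every purchases row pairs with every customers row

Fix: Specify the join condition linking the foreign key to the parent id

Corrected query:
SELECT c.id, p.name, c.amount FROM customers p JOIN purchases c ON c.customer_id = p.id

Result:
id | name  | amount 
---+-------+--------
1  | Alice | 1839.84
2  | Bob   | 1777.62
3  | Dave  | 1258.39
4  | Dave  | 858.61 
5  | Alice | 149.42 
6  | Alice | 1452.95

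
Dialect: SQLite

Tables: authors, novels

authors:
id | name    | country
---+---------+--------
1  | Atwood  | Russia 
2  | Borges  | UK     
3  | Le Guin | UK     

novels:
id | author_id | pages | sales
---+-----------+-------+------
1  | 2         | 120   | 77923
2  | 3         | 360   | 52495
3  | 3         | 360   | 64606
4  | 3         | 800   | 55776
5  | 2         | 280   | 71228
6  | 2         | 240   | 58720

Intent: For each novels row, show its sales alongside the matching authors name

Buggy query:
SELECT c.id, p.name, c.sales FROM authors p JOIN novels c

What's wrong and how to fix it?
Bug: JOIN with no ON clause produces a cartesian product; every novels row pairs with every authors row

Fix: Add ON c.author_id = p.id to the JOIN

Corrected query:
SELECT c.id, p.name, c.sales FROM authors p JOIN novels c ON c.author_id = p.id

Result:
id | name    | sales
---+---------+------
1  | Borges  | 77923
2  | Le Guin | 52495
3  | Le Guin | 64606
4  | Le Guin | 55776
5  | Borges  | 71228
6  | Borges  | 58720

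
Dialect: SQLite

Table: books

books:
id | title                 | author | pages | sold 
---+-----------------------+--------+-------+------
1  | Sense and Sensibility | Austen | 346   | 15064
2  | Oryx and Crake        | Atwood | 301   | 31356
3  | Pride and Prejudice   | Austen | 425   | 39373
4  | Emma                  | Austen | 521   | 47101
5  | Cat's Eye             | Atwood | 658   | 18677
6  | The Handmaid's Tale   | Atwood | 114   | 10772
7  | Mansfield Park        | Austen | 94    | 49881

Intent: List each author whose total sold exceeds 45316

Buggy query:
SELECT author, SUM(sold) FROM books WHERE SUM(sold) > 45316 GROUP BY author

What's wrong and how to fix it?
Bug: WHERE runs before GROUP BY, so aggregates aren't available there

Fix: Move the aggregate condition to a HAVING clause

Corrected query:
SELECT author, SUM(sold) FROM books GROUP BY author HAVING SUM(sold) > 45316

Result:
author | SUM(sold)
-------+----------
Atwood | 60805    
Austen | 151419   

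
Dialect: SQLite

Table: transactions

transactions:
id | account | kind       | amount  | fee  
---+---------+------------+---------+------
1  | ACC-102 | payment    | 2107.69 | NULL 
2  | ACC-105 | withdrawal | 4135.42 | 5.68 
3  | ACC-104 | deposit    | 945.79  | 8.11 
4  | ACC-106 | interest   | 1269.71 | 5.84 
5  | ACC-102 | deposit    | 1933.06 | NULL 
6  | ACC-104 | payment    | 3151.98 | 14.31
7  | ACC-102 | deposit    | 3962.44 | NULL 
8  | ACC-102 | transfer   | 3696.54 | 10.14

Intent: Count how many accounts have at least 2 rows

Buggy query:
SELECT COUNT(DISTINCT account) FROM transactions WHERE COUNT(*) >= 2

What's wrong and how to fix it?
Bug: WHERE filters individual rows, not groups, so a group-level COUNT is invalid there

Fix: Group first with HAVING COUNT(*) >= 2, then COUNT the resulting groups

Corrected query:
SELECT COUNT(*) FROM (SELECT account FROM transactions GROUP BY account HAVING COUNT(*) >= 2)

Result:
COUNT(*)
--------
2       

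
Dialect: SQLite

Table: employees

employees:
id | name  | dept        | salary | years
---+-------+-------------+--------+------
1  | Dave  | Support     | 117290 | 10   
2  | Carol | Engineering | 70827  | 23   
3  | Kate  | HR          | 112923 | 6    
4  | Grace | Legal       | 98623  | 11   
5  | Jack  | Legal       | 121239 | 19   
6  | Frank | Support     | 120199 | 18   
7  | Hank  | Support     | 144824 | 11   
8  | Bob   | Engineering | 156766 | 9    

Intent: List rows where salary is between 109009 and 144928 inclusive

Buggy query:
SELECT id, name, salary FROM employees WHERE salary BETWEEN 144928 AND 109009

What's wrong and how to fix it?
Bug: BETWEEN expects the lower bound first; with 144928 AND 109009 the range is empty

Fix: Write BETWEEN 109009 AND 144928

Corrected query:
SELECT id, name, salary FROM employees WHERE salary BETWEEN 109009 AND 144928

Result:
id | name  | salary
---+-------+-------
1  | Dave  | 117290
3  | Kate  | 112923
5  | Jack  | 121239
6  | Frank | 120199
7  | Hank  | 144824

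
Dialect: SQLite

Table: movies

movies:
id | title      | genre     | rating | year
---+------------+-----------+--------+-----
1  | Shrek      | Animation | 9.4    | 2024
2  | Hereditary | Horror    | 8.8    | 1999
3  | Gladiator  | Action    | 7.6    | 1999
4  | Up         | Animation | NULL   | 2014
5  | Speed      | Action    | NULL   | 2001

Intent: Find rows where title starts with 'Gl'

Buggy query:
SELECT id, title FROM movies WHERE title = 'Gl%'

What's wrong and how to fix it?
Bug: '=' compares the literal string including the % character; pattern matching needs LIKE

Fix: Replace '=' with LIKE so 'Gl%' is treated as a pattern

Corrected query:
SELECT id, title FROM movies WHERE title LIKE 'Gl%'

Result:
id | title    
---+----------
3  | Gladiator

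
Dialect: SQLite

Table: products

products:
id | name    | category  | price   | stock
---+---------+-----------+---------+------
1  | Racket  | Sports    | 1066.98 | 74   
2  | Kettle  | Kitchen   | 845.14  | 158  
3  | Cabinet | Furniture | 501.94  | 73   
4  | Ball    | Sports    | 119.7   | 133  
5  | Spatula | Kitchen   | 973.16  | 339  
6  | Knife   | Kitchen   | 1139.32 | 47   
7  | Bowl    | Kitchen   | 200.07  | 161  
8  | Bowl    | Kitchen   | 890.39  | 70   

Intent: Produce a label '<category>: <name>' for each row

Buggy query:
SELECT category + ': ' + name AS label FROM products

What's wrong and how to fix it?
Bug: '+' is numeric addition; on text columns SQLite converts them to 0 instead of concatenating

Fix: Replace + with || to concatenate text

Corrected query:
SELECT category || ': ' || name AS label FROM products

Result:
label             
------------------
Sports: Racket    
Kitchen: Kettle   
Furniture: Cabinet
Sports: Ball      
Kitchen: Spatula  
Kitchen: Knife    
Kitchen: Bowl     
Kitchen: Bowl     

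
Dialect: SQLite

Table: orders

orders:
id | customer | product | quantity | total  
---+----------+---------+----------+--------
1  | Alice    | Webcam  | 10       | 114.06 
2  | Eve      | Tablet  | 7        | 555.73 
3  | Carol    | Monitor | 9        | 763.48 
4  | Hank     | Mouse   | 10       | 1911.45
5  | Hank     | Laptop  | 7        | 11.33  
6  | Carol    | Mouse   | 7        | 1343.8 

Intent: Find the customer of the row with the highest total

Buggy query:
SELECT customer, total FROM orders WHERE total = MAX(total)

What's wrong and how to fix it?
Bug: MAX(total) is an aggregate and cannot be used directly in WHERE

Fix: Use a subquery: WHERE total = (SELECT MAX(total) FROM orders)

Corrected query:
SELECT customer, total FROM orders WHERE total = (SELECT MAX(total) FROM orders)

Result:
customer | total  
---------+--------
Hank     | 1911.45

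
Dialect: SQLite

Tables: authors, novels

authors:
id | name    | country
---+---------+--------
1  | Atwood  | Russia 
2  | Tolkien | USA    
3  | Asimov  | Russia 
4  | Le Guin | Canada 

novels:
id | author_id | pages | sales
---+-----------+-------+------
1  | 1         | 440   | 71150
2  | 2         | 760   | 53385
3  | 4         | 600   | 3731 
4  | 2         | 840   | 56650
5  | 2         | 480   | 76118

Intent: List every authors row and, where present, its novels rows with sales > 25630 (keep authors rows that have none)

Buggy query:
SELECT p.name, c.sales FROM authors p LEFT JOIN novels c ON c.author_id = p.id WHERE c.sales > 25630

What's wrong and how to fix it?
Bug: A WHERE condition on the right-hand table after LEFT JOIN drops unmatched parents

Fix: Put 'c.sales > 25630' in the JOIN's ON clause instead of WHERE

Corrected query:
SELECT p.name, c.sales FROM authors p LEFT JOIN novels c ON c.author_id = p.id AND c.sales > 25630

Result:
name    | sales
--------+------
Atwood  | 71150
Tolkien | 53385
Tolkien | 56650
Tolkien | 76118
Asimov  | NULL 
Le Guin | NULL 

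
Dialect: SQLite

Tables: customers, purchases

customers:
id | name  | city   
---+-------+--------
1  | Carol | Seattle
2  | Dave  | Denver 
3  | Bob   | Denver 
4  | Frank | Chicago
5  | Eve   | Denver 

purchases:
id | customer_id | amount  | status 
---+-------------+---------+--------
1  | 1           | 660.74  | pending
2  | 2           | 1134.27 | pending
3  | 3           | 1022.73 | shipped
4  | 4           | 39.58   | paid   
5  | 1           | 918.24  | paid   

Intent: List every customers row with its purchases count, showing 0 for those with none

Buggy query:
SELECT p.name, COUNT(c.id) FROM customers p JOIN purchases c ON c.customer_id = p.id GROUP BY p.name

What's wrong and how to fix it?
Bug: INNER JOIN drops customers rows that have no matching purchases rows

Fix: Use LEFT JOIN so parents without children still appear (COUNT(c.id) gives 0)

Corrected query:
SELECT p.name, COUNT(c.id) FROM customers p LEFT JOIN purchases c ON c.customer_id = p.id GROUP BY p.name

Result:
name  | COUNT(c.id)
------+------------
Bob   | 1          
Carol | 2          
Dave  | 1          
Eve   | 0          
Frank | 1          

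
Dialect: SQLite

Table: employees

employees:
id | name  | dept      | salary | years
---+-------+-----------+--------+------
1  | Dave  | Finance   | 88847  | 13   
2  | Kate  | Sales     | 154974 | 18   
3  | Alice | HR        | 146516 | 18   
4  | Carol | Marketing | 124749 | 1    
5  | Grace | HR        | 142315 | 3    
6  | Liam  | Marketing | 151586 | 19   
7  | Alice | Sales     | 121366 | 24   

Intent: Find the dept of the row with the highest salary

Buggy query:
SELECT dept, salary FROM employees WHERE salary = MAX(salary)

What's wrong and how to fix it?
Bug: WHERE is evaluated per row; an aggregate over the whole table isn't defined there

Fix: Use a subquery: WHERE salary = (SELECT MAX(salary) FROM employees)

Corrected query:
SELECT dept, salary FROM employees WHERE salary = (SELECT MAX(salary) FROM employees)

Result:
dept  | salary
------+-------
Sales | 154974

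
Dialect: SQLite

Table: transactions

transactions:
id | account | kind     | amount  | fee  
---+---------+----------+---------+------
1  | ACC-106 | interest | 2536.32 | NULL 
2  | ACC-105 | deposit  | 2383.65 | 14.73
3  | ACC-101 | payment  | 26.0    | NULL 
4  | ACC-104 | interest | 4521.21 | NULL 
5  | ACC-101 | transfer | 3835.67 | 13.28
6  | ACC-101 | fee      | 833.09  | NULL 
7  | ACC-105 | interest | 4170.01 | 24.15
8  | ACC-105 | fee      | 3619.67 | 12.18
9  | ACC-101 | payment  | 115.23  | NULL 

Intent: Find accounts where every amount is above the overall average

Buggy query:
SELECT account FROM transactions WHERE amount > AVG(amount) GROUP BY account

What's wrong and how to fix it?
Bug: AVG() is an aggregate; it can't sit directly in WHERE

Fix: Use a subquery for AVG and a HAVING MIN(...) filter so the condition holds for every row in the group

Corrected query:
SELECT account FROM transactions GROUP BY account HAVING MIN(amount) > (SELECT AVG(amount) FROM transactions)

Result:
account
-------
ACC-104
ACC-106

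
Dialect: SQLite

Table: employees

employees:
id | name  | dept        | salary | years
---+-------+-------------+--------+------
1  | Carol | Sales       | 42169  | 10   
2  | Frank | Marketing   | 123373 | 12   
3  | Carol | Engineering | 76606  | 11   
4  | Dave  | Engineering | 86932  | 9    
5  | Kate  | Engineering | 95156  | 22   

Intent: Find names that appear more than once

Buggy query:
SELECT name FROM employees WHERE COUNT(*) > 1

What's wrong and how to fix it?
Bug: WHERE can't reference COUNT(*); aggregates are computed after WHERE

Fix: Group first, then use HAVING for the count condition

Corrected query:
SELECT name FROM employees GROUP BY name HAVING COUNT(*) > 1

Result:
name 
-----
Carol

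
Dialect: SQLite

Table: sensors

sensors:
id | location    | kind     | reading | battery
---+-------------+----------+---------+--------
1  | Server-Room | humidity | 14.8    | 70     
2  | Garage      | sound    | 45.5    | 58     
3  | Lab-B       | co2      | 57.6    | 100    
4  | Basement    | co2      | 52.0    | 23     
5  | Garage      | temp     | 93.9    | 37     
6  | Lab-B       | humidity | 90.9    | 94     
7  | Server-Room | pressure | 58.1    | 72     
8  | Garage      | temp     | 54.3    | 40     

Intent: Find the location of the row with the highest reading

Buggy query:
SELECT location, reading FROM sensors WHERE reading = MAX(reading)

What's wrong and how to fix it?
Bug: WHERE is evaluated per row; an aggregate over the whole table isn't defined there

Fix: Use a subquery: WHERE reading = (SELECT MAX(reading) FROM sensors)

Corrected query:
SELECT location, reading FROM sensors WHERE reading = (SELECT MAX(reading) FROM sensors)

Result:
location | reading
---------+--------
Garage   | 93.9   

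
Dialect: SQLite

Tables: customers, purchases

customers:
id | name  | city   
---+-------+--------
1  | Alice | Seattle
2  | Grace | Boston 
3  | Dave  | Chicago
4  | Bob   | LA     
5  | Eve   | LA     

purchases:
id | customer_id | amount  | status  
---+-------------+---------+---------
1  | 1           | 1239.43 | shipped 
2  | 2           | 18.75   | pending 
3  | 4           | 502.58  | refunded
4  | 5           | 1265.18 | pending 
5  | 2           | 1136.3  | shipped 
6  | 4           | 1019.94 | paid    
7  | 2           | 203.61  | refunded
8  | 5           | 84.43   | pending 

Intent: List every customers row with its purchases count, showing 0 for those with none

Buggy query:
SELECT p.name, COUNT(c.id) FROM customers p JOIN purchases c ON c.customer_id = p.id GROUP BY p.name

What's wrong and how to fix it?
Bug: INNER JOIN drops customers rows that have no matching purchases rows

Fix: Use LEFT JOIN so parents without children still appear (COUNT(c.id) gives 0)

Corrected query:
SELECT p.name, COUNT(c.id) FROM customers p LEFT JOIN purchases c ON c.customer_id = p.id GROUP BY p.name

Result:
name  | COUNT(c.id)
------+------------
Alice | 1          
Bob   | 2          
Dave  | 0          
Eve   | 2          
Grace | 3          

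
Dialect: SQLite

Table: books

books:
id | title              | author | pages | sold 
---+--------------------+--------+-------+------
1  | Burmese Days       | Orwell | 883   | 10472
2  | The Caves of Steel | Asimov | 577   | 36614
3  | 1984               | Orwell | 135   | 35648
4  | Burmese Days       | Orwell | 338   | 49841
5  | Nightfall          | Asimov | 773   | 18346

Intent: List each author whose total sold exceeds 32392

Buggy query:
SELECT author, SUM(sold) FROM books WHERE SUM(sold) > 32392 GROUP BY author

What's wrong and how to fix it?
Bug: WHERE runs before GROUP BY, so aggregates aren't available there

Fix: Move the aggregate condition to a HAVING clause

Corrected query:
SELECT author, SUM(sold) FROM books GROUP BY author HAVING SUM(sold) > 32392

Result:
author | SUM(sold)
-------+----------
Asimov | 54960    
Orwell | 95961    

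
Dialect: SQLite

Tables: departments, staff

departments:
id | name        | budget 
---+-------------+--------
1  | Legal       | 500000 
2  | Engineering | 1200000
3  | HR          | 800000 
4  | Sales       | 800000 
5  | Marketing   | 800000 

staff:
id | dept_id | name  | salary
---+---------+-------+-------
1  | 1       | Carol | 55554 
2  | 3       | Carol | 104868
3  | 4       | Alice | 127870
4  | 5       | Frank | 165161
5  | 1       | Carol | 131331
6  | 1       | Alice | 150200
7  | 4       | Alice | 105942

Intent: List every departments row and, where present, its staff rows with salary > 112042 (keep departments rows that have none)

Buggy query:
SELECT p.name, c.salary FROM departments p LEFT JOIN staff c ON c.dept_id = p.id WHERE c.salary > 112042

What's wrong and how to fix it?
Bug: A WHERE condition on the right-hand table after LEFT JOIN drops unmatched parents

Fix: Move the right-table condition into the ON clause so unmatched parents are kept

Corrected query:
SELECT p.name, c.salary FROM departments p LEFT JOIN staff c ON c.dept_id = p.id AND c.salary > 112042

Result:
name        | salary
------------+-------
Legal       | 131331
Legal       | 150200
Engineering | NULL  
HR          | NULL  
Sales       | 127870
Marketing   | 165161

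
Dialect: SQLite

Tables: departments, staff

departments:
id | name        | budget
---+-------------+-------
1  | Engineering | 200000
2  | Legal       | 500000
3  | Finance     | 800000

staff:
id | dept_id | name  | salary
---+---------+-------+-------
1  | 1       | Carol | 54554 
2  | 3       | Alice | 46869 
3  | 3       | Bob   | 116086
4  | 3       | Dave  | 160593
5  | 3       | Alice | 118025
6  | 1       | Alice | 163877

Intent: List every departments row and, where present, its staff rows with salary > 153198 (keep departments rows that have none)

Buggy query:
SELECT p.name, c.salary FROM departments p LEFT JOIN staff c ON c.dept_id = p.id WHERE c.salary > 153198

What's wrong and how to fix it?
Bug: A WHERE condition on the right-hand table after LEFT JOIN drops unmatched parents

Fix: Move the right-table condition into the ON clause so unmatched parents are kept

Corrected query:
SELECT p.name, c.salary FROM departments p LEFT JOIN staff c ON c.dept_id = p.id AND c.salary > 153198

Result:
name        | salary
------------+-------
Engineering | 163877
Legal       | NULL  
Finance     | 160593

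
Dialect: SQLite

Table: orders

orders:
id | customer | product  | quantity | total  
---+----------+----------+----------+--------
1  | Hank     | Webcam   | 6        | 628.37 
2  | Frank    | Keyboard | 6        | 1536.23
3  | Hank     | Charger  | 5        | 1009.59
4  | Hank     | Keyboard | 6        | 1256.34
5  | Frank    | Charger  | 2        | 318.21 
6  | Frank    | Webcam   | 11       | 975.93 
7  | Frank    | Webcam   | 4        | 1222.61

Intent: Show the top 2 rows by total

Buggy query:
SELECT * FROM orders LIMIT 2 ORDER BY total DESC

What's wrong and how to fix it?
Bug: ORDER BY cannot follow LIMIT; LIMIT is the final clause

Fix: Swap the clauses: ORDER BY first, then LIMIT

Corrected query:
SELECT * FROM orders ORDER BY total DESC LIMIT 2

Result:
id | customer | product  | quantity | total  
---+----------+----------+----------+--------
2  | Frank    | Keyboard | 6        | 1536.23
4  | Hank     | Keyboard | 6        | 1256.34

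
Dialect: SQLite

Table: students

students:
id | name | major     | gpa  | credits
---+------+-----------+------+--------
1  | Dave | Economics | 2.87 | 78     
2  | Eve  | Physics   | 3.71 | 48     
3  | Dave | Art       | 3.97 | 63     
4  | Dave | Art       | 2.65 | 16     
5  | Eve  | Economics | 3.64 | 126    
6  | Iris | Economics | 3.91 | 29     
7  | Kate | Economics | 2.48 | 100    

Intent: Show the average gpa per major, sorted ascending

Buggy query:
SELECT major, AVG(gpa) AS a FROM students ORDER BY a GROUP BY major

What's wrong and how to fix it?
Bug: GROUP BY must precede ORDER BY

Fix: Move ORDER BY to the end, after GROUP BY

Corrected query:
SELECT major, AVG(gpa) AS a FROM students GROUP BY major ORDER BY a

Result:
major     | a    
----------+------
Economics | 3.225
Art       | 3.31 
Physics   | 3.71 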